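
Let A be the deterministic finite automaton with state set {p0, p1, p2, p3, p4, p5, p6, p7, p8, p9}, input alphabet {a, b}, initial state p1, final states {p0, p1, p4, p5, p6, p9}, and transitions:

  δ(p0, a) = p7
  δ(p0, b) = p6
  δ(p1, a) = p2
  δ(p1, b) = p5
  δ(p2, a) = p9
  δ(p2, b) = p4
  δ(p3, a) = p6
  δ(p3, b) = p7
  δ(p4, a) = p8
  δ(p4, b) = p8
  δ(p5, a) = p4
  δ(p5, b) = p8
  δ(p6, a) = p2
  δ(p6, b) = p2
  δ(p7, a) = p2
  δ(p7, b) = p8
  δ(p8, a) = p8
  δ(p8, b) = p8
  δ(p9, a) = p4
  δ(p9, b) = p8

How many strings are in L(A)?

6

The useful subgraph on states {p1, p2, p4, p5, p9} is acyclic, so L(A) is finite; the longest accepting path visits 4 useful states, giving maximum string length 3.
Counting accepting paths from p1 by length: 1 of length 0, 1 of length 1, 3 of length 2, 1 of length 3. Total 6.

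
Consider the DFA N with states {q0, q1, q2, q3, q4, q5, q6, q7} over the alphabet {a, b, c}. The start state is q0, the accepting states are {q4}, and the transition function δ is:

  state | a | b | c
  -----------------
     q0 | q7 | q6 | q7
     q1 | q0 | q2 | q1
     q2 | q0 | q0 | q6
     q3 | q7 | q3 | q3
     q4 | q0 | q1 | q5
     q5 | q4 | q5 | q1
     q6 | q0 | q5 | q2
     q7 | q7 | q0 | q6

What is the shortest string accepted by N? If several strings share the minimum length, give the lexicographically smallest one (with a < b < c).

bba

A breadth-first search from q0 reaches an accepting state first via the path q0 → q6 → q5 → q4 on input bba.
No string of length < 3 is accepted (BFS exhausts all shorter strings without reaching an accepting state), and bba is the lexicographically least accepting string of length 3.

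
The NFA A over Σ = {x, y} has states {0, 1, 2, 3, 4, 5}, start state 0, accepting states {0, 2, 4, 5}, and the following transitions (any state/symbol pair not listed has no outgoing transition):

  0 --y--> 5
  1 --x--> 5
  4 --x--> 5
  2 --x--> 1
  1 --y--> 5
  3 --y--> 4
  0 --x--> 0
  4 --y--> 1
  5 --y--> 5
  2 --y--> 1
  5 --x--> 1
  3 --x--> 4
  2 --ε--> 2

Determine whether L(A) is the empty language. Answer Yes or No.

The empty string ε is accepted: the run 0 ends in the accepting state 0.
Since at least one string is accepted, L(A) is not empty.

No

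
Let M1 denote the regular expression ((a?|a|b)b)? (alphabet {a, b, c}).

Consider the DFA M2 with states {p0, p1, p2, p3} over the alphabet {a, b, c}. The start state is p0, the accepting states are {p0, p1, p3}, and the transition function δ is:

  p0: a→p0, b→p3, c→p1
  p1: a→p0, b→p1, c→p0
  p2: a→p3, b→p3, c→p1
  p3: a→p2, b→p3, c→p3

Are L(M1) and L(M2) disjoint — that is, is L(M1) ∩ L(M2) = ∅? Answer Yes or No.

The empty string ε is accepted by both M1 and M2.
Hence L(M1) ∩ L(M2) ≠ ∅.

No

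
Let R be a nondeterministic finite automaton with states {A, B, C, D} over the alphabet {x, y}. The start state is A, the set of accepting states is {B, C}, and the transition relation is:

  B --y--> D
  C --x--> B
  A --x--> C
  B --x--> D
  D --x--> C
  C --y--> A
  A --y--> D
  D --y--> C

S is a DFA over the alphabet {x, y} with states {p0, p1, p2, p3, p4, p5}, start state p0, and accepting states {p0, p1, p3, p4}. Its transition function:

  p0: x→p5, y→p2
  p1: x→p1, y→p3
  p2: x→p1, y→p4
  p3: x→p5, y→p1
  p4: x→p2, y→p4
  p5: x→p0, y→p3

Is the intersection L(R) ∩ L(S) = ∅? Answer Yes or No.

No

The string xx is accepted by both R and S.
Hence L(R) ∩ L(S) ≠ ∅.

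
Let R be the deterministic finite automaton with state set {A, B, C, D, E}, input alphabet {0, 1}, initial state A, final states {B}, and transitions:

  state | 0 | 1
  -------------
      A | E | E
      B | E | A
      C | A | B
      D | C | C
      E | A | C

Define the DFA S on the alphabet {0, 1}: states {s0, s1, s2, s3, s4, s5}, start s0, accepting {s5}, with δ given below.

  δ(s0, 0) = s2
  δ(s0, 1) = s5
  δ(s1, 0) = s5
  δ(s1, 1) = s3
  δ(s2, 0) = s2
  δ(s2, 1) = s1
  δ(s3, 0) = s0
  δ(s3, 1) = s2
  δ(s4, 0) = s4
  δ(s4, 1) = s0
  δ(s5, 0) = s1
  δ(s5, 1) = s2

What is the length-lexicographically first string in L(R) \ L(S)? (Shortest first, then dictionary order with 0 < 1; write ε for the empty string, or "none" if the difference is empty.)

011

The string 011 is accepted by R but not by S.
No shorter string lies in the difference, and 011 is the lexicographically first length-3 string in L(R) \ L(S).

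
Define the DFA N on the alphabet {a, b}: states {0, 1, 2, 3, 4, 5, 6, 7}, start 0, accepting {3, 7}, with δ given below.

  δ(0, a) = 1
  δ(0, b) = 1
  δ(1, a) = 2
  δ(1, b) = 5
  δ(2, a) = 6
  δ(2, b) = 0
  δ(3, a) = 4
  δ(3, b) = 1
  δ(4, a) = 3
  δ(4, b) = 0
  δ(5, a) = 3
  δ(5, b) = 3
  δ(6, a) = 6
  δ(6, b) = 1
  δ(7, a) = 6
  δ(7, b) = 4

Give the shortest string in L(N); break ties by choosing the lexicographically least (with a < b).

aba

A breadth-first search from 0 reaches an accepting state first via the path 0 → 1 → 5 → 3 on input aba.
No string of length < 3 is accepted (BFS exhausts all shorter strings without reaching an accepting state), and aba is the lexicographically least accepting string of length 3.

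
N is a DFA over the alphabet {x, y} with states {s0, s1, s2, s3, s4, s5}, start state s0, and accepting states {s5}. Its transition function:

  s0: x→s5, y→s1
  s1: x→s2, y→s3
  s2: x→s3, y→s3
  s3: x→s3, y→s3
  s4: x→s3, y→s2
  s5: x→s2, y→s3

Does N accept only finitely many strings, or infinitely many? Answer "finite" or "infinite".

The useful states (reachable from s0 and able to reach an accepting state) are {s0, s5}.
Restricted to these states the transition graph has no cycle, so every accepting path has bounded length and L is finite.

finite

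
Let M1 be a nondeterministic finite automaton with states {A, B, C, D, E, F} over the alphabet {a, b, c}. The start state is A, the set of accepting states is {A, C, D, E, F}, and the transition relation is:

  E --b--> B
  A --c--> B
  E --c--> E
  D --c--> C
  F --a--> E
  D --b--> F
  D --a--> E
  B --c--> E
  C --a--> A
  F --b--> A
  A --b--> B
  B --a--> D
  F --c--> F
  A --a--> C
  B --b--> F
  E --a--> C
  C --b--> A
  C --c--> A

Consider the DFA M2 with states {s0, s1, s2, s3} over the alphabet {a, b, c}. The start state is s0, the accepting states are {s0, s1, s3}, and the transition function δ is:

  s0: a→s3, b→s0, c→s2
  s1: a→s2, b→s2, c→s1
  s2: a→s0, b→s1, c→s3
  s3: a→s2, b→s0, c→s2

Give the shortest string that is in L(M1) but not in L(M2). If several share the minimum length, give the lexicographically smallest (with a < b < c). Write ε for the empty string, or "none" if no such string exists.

aa

The string aa is accepted by M1 but not by M2.
No shorter string lies in the difference, and aa is the lexicographically first length-2 string in L(M1) \ L(M2).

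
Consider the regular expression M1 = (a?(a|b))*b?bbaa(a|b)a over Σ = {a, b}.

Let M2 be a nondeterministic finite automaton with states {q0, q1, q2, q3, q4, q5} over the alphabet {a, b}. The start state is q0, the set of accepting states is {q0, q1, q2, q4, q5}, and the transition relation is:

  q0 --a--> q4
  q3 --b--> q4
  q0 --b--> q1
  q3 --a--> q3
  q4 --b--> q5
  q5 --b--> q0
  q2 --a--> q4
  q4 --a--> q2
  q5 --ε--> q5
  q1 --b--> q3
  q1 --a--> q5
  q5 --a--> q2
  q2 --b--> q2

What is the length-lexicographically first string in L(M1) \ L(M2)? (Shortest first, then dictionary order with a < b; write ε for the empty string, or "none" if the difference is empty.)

The string bbaaaa is accepted by M1 but not by M2.
No shorter string lies in the difference, and bbaaaa is the lexicographically first length-6 string in L(M1) \ L(M2).

bbaaaa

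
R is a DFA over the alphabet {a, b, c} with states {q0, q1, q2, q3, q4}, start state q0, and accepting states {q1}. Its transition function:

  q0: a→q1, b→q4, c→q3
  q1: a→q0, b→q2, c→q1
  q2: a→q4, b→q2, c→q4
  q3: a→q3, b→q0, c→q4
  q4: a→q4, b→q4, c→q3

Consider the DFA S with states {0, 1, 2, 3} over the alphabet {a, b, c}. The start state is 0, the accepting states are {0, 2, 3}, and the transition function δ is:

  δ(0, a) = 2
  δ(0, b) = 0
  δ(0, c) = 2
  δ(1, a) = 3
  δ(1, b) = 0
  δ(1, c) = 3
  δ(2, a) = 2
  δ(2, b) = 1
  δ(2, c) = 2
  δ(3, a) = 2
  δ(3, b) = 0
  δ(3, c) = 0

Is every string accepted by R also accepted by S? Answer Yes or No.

Yes

Exploring the product automaton R × S from the start pair (q0, 0), following both machines on each input symbol, reaches 15 state pairs: (q0, 0), (q1, 2), (q4, 0), (q3, 2), (q0, 2), (q2, 1), (q4, 2), (q0, 1), (q4, 1), (q4, 3), (q2, 0), (q1, 3), (q3, 3), (q3, 0), (q1, 0).
R accepts in {q1} and S accepts in {0, 2, 3}. The reachable pairs whose R-component is accepting are (q1, 2), (q1, 3), (q1, 0); in each of them the S-component is accepting too, so the product for L(R) \ L(S) (R-component accepting, S-component rejecting) has no reachable accepting pair and the difference is empty.
Hence every string in L(R) is also in L(S).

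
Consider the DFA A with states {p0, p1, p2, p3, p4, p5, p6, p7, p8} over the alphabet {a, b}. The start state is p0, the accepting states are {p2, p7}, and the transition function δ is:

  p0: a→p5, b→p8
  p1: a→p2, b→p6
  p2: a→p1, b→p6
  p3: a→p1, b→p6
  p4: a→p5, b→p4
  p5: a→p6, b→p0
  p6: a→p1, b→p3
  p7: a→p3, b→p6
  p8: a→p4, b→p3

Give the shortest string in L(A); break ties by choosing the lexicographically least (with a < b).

aaaa

A breadth-first search from p0 reaches an accepting state first via the path p0 → p5 → p6 → p1 → p2 on input aaaa.
No string of length < 4 is accepted (BFS exhausts all shorter strings without reaching an accepting state), and aaaa is the lexicographically least accepting string of length 4.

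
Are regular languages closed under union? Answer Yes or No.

Given DFAs for L₁ and L₂, run them in parallel: the product automaton on Q₁ × Q₂ that accepts when either component is accepting recognises L₁ ∪ L₂ (equivalently, R₁ | R₂ is a regular expression for it).
So the regular languages are closed under union.

Yes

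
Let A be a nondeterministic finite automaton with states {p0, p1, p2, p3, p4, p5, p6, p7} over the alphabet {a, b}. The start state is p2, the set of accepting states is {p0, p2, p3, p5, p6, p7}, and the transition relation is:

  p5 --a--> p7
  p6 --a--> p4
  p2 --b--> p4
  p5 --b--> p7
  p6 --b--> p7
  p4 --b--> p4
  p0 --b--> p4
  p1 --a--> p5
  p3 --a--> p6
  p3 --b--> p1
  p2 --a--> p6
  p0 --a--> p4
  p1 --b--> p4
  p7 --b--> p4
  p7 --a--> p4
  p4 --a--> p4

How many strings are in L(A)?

The useful subgraph on states {p2, p6, p7} is acyclic, so L(A) is finite; the longest accepting path visits 3 useful states, giving maximum string length 2.
Counting accepting paths from p2 by length: 1 of length 0, 1 of length 1, 1 of length 2. Total 3.

3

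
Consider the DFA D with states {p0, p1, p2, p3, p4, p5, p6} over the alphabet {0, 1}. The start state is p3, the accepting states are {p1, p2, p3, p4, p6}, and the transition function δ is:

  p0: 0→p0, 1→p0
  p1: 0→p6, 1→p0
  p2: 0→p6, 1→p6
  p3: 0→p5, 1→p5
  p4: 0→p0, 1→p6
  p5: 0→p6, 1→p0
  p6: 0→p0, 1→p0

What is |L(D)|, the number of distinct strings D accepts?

The useful subgraph on states {p3, p5, p6} is acyclic, so L(D) is finite; the longest accepting path visits 3 useful states, giving maximum string length 2.
Counting accepting paths from p3 by length: 1 of length 0, 2 of length 2. Total 3.

3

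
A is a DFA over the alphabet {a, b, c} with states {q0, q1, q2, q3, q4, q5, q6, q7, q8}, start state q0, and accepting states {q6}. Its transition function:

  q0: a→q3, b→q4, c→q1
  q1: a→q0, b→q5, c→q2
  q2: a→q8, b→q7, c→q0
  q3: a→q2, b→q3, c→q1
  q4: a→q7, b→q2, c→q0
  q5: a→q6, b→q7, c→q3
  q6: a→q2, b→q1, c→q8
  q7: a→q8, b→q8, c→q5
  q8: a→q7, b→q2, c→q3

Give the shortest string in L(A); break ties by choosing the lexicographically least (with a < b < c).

cba

A breadth-first search from q0 reaches an accepting state first via the path q0 → q1 → q5 → q6 on input cba.
No string of length < 3 is accepted (BFS exhausts all shorter strings without reaching an accepting state), and cba is the lexicographically least accepting string of length 3.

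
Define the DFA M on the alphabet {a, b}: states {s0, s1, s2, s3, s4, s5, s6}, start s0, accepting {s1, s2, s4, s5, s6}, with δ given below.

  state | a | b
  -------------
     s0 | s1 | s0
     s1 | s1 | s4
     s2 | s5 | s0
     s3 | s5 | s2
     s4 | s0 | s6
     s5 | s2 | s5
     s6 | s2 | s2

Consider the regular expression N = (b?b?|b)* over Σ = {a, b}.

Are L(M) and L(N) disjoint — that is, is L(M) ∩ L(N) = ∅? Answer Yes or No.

Yes

Converting the expression N to a DFA (subset construction, then merging equivalent states) gives the minimal DFA with states {n0, n1}, start state n0, accepting states {n0} and transitions n0: a→n1, b→n0; n1: a→n1, b→n1.
Exploring the product automaton M × N from the start pair (s0, n0), following both machines on each input symbol, reaches 7 state pairs: (s0, n0), (s1, n1), (s4, n1), (s0, n1), (s6, n1), (s2, n1), (s5, n1).
M accepts in {s1, s2, s4, s5, s6} and N accepts in {n0}; no reachable pair has both components accepting, so no string drives both machines to acceptance simultaneously and L(M) ∩ L(N) = ∅.
So no string is accepted by both, and the intersection is empty.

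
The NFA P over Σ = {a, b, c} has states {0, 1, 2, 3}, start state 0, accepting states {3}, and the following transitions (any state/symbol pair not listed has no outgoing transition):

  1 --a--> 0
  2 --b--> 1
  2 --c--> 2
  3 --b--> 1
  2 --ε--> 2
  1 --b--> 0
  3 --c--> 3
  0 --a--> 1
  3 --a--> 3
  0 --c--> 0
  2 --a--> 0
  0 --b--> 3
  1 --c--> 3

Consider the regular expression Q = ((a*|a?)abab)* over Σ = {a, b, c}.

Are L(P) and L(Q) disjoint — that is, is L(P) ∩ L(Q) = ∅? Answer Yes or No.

Converting the expression Q to a DFA (subset construction, then merging equivalent states) gives the minimal DFA with states {q0, q1, q2, q3, q4}, start state q0, accepting states {q0} and transitions q0: a→q1, b→q2, c→q2; q1: a→q1, b→q3, c→q2; q2: a→q2, b→q2, c→q2; q3: a→q4, b→q2, c→q2; q4: a→q2, b→q0, c→q2.
Exploring the product automaton P × Q from the start pair (0, q0), following both machines on each input symbol, reaches 11 state pairs: (0, q0), (1, q1), (3, q2), (0, q2), (0, q1), (0, q3), (1, q2), (3, q3), (1, q4), (3, q4), (1, q0).
P accepts in {3} and Q accepts in {q0}; no reachable pair has both components accepting, so no string drives both machines to acceptance simultaneously and L(P) ∩ L(Q) = ∅.
So no string is accepted by both, and the intersection is empty.

Yes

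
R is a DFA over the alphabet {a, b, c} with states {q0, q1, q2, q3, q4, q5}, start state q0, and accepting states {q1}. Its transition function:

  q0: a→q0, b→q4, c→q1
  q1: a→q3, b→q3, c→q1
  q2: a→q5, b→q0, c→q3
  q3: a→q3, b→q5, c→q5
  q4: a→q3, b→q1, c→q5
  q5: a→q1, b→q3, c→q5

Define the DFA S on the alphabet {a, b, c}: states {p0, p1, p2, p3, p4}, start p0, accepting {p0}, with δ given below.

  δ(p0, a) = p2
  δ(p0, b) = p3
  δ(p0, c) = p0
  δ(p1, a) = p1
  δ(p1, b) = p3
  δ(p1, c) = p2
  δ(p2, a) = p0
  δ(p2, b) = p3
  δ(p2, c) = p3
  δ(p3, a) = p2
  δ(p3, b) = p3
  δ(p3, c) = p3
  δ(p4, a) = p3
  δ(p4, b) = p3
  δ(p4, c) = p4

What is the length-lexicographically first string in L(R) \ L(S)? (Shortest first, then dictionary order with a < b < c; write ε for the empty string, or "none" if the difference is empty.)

The string ac is accepted by R but not by S.
No shorter string lies in the difference, and ac is the lexicographically first length-2 string in L(R) \ L(S).

ac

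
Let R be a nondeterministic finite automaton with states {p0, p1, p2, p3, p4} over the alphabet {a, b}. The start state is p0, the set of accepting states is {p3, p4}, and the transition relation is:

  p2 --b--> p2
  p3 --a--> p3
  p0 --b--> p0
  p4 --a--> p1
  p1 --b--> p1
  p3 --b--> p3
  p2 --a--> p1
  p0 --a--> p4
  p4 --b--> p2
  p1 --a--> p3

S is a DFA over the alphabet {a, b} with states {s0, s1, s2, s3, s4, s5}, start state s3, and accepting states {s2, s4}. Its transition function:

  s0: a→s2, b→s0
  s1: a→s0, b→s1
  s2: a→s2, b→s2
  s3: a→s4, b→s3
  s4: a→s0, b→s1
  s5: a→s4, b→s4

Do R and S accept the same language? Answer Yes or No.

Yes

Exploring the product automaton R × S from the start pair (p0, s3), following both machines on each input symbol, reaches 5 state pairs: (p0, s3), (p4, s4), (p1, s0), (p2, s1), (p3, s2).
R accepts in {p3, p4} and S accepts in {s2, s4}. In every reachable pair the two components are either both accepting — (p4, s4), (p3, s2) — or both non-accepting, so no string is accepted by exactly one of the machines: L(R) \ L(S) and L(S) \ L(R) are both empty.
Hence every string is accepted by R iff it is accepted by S, and the two languages coincide.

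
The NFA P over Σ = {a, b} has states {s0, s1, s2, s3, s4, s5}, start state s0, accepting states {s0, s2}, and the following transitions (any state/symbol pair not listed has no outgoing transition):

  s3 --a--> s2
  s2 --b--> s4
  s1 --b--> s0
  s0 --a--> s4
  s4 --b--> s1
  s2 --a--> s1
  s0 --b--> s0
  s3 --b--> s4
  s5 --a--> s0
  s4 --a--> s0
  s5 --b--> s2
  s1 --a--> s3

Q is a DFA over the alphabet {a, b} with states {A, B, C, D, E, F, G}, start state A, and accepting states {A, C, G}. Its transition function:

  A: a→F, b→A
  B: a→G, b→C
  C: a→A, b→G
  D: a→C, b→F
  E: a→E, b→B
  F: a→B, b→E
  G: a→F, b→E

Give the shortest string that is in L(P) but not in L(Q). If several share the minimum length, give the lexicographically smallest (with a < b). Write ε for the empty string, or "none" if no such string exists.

The string aa is accepted by P but not by Q.
No shorter string lies in the difference, and aa is the lexicographically first length-2 string in L(P) \ L(Q).

aa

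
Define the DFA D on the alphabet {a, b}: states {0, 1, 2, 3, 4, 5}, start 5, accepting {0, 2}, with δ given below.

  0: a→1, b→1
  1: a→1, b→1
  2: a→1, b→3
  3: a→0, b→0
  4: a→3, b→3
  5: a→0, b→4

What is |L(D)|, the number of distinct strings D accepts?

5

The useful subgraph on states {0, 3, 4, 5} is acyclic, so L(D) is finite; the longest accepting path visits 4 useful states, giving maximum string length 3.
Counting accepting paths from 5 by length: 1 of length 1, 4 of length 3. Total 5.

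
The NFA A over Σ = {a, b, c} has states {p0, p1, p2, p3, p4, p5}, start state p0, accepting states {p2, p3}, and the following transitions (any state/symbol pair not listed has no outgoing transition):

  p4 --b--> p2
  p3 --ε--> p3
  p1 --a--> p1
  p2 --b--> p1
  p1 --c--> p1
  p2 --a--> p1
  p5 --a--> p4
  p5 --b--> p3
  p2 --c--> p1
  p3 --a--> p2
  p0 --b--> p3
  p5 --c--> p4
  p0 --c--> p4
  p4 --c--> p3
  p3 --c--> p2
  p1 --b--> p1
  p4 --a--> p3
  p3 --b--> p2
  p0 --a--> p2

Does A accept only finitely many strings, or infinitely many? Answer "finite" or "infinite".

finite

The useful states (reachable from p0 and able to reach an accepting state) are {p0, p2, p3, p4}.
Restricted to these states the transition graph has no cycle, so every accepting path has bounded length and L is finite.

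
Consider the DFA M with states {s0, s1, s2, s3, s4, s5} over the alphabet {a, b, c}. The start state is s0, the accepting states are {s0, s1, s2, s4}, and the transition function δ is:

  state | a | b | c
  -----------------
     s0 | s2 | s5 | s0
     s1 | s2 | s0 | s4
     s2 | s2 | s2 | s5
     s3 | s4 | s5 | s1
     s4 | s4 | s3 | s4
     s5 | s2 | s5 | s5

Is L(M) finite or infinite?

infinite

State s0 is reachable from the start and can reach an accepting state, and it lies on the cycle s0 → s0.
Traversing that cycle any number of times yields accepted strings of unbounded length, so the language is infinite.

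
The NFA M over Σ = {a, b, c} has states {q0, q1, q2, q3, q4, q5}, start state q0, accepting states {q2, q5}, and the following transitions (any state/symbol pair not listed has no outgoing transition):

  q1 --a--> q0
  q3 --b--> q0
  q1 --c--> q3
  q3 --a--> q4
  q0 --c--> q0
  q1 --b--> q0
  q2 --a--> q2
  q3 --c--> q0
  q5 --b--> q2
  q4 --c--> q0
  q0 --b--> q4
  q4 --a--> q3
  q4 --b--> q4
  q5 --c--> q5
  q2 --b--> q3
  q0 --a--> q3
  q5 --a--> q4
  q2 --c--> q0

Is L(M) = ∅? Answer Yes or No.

Yes

The states reachable from the start state are {q0, q3, q4}.
None of the accepting states {q2, q5} is reachable, so no string is accepted and L(M) = ∅.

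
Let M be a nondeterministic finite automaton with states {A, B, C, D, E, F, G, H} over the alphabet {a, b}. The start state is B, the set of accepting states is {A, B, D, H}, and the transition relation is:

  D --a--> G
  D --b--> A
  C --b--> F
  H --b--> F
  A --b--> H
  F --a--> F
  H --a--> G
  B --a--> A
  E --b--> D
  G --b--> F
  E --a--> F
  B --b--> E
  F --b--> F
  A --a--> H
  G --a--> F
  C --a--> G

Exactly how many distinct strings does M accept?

8

The useful subgraph on states {A, B, D, E, H} is acyclic, so L(M) is finite; the longest accepting path visits 5 useful states, giving maximum string length 4.
Counting accepting paths from B by length: 1 of length 0, 1 of length 1, 3 of length 2, 1 of length 3, 2 of length 4. Total 8.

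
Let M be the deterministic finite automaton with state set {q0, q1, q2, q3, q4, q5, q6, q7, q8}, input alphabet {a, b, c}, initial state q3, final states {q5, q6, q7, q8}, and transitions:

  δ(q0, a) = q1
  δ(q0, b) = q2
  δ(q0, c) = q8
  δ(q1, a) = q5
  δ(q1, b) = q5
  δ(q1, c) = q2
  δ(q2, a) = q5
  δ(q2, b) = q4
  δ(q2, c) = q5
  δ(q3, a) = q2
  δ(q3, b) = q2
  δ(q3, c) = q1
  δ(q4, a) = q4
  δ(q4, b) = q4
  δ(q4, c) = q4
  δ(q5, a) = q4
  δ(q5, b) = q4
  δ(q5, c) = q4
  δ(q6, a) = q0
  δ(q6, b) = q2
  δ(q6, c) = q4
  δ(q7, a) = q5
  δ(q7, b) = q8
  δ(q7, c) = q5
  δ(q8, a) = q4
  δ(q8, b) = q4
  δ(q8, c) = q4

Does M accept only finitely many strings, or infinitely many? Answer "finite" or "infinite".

The useful states (reachable from q3 and able to reach an accepting state) are {q1, q2, q3, q5}.
Restricted to these states the transition graph has no cycle, so every accepting path has bounded length and L is finite.

finite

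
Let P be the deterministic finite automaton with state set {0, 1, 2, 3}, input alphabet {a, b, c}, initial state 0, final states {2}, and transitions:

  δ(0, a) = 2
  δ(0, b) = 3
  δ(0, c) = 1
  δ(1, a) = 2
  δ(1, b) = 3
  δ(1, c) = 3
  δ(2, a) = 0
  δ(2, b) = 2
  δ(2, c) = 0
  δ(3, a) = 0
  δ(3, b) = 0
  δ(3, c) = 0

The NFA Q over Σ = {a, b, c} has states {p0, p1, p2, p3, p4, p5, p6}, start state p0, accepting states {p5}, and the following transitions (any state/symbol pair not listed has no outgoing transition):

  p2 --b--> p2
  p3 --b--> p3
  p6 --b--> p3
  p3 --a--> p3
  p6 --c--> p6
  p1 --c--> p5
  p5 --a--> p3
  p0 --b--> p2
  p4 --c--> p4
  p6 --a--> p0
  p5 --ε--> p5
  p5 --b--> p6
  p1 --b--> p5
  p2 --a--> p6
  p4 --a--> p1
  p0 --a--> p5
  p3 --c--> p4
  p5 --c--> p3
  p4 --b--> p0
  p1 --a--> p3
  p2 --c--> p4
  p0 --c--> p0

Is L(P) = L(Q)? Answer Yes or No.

The string ab is accepted by P but rejected by Q.
So L(P) ≠ L(Q).

No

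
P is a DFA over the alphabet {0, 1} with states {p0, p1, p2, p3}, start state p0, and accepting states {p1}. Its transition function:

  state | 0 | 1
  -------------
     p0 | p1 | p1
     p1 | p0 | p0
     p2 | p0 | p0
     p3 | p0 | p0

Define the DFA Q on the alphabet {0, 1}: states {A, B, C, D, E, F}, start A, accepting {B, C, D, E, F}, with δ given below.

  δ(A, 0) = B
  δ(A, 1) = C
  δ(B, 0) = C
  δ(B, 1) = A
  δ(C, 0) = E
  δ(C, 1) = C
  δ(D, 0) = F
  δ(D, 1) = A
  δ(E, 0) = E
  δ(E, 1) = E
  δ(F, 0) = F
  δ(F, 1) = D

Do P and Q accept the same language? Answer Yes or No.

No

The string 00 is accepted by Q but rejected by P.
So L(P) ≠ L(Q).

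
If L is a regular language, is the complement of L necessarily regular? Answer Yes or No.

Yes

Take a complete DFA for L and swap accepting and non-accepting states; the resulting DFA accepts exactly Σ* \ L.
So the regular languages are closed under complement.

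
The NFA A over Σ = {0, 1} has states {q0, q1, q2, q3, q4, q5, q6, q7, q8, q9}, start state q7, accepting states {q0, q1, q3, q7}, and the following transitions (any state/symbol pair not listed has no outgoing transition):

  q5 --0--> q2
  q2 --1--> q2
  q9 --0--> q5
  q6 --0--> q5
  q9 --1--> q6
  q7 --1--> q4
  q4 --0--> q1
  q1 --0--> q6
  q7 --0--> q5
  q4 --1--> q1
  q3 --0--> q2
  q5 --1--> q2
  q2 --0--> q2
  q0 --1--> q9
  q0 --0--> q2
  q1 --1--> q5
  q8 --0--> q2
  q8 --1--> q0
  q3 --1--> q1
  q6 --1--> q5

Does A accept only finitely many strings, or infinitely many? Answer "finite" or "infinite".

finite

The useful states (reachable from q7 and able to reach an accepting state) are {q1, q4, q7}.
Restricted to these states the transition graph has no cycle, so every accepting path has bounded length and L is finite.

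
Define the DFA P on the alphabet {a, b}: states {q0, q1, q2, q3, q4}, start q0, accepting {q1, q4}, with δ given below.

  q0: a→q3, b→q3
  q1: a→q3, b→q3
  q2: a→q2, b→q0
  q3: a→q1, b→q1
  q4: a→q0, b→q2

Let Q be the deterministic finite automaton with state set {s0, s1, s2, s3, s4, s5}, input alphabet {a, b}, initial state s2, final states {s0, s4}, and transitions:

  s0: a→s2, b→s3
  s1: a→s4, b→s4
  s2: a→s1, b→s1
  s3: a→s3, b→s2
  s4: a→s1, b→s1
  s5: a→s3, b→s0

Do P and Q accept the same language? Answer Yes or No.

Yes

Exploring the product automaton P × Q from the start pair (q0, s2), following both machines on each input symbol, reaches 3 state pairs: (q0, s2), (q3, s1), (q1, s4).
P accepts in {q1, q4} and Q accepts in {s0, s4}. In every reachable pair the two components are either both accepting — (q1, s4) — or both non-accepting, so no string is accepted by exactly one of the machines: L(P) \ L(Q) and L(Q) \ L(P) are both empty.
Hence every string is accepted by P iff it is accepted by Q, and the two languages coincide.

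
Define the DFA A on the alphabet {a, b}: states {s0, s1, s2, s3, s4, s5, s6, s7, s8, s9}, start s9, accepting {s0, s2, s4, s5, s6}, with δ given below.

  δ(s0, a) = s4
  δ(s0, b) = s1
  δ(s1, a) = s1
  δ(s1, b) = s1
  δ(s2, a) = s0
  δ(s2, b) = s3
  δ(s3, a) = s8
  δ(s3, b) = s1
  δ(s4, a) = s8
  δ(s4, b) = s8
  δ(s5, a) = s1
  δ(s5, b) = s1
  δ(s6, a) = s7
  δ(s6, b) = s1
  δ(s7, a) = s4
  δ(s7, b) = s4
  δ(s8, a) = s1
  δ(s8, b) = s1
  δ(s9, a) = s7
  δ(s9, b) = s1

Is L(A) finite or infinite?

finite

The useful states (reachable from s9 and able to reach an accepting state) are {s4, s7, s9}.
Restricted to these states the transition graph has no cycle, so every accepting path has bounded length and L is finite.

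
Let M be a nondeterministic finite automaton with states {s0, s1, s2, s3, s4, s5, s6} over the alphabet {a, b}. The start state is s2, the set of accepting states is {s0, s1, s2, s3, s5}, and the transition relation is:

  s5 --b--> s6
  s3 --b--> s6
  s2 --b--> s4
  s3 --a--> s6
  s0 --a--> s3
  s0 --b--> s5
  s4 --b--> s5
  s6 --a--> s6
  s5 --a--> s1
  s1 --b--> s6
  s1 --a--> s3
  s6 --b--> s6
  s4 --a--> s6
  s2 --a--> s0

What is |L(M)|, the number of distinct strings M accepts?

9

The useful subgraph on states {s0, s1, s2, s3, s4, s5} is acyclic, so L(M) is finite; the longest accepting path visits 5 useful states, giving maximum string length 4.
Counting accepting paths from s2 by length: 1 of length 0, 1 of length 1, 3 of length 2, 2 of length 3, 2 of length 4. Total 9.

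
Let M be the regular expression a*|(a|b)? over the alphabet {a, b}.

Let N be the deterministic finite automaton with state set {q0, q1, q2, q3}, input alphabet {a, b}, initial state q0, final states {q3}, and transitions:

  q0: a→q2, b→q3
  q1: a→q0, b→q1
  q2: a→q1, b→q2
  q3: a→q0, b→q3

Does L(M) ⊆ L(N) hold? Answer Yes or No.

The empty string ε is in L(M) but not in L(N).
So L(M) ⊄ L(N).

No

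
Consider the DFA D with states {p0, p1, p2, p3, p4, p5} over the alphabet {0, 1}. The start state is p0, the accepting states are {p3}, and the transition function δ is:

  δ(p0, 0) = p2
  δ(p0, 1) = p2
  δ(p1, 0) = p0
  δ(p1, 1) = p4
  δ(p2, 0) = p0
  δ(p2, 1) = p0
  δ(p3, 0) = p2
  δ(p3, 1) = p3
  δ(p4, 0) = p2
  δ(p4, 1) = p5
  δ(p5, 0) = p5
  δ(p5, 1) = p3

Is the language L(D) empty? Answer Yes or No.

The states reachable from the start state are {p0, p2}.
None of the accepting states {p3} is reachable, so no string is accepted and L(D) = ∅.

Yes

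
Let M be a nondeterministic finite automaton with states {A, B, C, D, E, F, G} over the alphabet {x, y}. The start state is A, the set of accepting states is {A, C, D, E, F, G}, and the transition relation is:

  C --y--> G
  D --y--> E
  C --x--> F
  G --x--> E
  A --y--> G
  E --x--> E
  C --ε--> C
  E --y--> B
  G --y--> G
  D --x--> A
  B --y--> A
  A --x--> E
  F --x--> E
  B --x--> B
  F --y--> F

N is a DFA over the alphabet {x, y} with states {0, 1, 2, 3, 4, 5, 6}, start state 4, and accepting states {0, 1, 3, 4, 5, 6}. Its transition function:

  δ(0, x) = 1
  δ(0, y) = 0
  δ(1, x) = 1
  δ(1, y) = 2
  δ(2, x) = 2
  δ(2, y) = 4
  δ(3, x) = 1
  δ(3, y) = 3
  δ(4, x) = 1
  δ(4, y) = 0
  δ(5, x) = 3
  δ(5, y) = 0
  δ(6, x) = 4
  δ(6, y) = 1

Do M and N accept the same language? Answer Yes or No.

Yes

Exploring the product automaton M × N from the start pair (A, 4), following both machines on each input symbol, reaches 4 state pairs: (A, 4), (E, 1), (G, 0), (B, 2).
M accepts in {A, C, D, E, F, G} and N accepts in {0, 1, 3, 4, 5, 6}. In every reachable pair the two components are either both accepting — (A, 4), (E, 1), (G, 0) — or both non-accepting, so no string is accepted by exactly one of the machines: L(M) \ L(N) and L(N) \ L(M) are both empty.
Hence every string is accepted by M iff it is accepted by N, and the two languages coincide.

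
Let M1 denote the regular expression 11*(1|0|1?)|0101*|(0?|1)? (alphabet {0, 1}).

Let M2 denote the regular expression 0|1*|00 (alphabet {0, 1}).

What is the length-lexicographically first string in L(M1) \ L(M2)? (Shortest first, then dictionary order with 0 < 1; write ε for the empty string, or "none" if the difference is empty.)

The string 10 is accepted by M1 but not by M2.
No shorter string lies in the difference, and 10 is the lexicographically first length-2 string in L(M1) \ L(M2).

10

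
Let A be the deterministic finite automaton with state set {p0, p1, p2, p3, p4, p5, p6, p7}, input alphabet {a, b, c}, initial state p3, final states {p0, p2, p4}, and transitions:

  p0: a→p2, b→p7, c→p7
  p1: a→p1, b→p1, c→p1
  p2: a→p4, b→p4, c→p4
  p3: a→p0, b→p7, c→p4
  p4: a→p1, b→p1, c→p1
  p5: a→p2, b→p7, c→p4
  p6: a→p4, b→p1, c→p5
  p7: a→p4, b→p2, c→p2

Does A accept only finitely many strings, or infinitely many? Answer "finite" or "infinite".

finite

The useful states (reachable from p3 and able to reach an accepting state) are {p0, p2, p3, p4, p7}.
Restricted to these states the transition graph has no cycle, so every accepting path has bounded length and L is finite.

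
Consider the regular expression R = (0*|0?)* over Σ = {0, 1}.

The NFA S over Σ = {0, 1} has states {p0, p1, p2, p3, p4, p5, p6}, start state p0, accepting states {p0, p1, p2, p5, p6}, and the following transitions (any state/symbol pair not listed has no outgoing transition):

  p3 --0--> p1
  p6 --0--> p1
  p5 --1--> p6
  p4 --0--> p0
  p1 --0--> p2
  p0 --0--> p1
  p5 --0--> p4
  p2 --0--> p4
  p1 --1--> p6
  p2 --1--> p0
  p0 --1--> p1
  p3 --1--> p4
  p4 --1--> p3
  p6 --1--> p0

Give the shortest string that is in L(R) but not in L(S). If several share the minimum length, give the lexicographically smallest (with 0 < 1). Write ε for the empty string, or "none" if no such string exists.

000

The string 000 is accepted by R but not by S.
No shorter string lies in the difference, and 000 is the lexicographically first length-3 string in L(R) \ L(S).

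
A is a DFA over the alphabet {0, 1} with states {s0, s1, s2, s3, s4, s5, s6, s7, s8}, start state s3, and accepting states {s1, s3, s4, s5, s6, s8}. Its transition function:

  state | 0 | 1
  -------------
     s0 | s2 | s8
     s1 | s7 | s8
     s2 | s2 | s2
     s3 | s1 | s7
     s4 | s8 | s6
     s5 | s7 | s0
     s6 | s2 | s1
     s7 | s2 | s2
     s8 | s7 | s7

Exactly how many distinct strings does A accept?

The useful subgraph on states {s1, s3, s8} is acyclic, so L(A) is finite; the longest accepting path visits 3 useful states, giving maximum string length 2.
Counting accepting paths from s3 by length: 1 of length 0, 1 of length 1, 1 of length 2. Total 3.

3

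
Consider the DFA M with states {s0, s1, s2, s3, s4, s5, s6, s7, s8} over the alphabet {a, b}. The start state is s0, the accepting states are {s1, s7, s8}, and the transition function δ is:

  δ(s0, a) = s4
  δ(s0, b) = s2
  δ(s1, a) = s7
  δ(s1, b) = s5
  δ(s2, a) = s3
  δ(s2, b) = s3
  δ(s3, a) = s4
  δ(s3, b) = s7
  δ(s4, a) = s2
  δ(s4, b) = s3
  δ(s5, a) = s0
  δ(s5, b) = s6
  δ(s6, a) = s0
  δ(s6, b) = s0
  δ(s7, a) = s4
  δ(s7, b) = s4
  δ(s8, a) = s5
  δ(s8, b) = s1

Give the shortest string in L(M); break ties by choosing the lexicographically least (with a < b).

A breadth-first search from s0 reaches an accepting state first via the path s0 → s4 → s3 → s7 on input abb.
No string of length < 3 is accepted (BFS exhausts all shorter strings without reaching an accepting state), and abb is the lexicographically least accepting string of length 3.

abb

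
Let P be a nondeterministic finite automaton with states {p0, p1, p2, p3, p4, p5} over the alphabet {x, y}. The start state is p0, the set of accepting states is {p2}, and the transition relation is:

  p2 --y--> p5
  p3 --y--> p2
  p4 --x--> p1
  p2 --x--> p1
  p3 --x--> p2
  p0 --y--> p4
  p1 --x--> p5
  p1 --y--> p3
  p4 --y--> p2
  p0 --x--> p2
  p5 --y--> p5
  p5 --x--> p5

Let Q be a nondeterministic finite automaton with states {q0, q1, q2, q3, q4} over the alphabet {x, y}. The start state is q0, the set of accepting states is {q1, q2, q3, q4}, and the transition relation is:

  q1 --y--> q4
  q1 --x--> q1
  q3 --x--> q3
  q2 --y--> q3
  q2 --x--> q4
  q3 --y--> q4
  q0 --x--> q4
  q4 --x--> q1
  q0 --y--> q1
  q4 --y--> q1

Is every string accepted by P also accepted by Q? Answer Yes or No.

Exploring the product automaton P × Q from the start pair (p0, q0), following both machines on each input symbol, reaches 8 state pairs: (p0, q0), (p2, q4), (p4, q1), (p1, q1), (p5, q1), (p3, q4), (p5, q4), (p2, q1).
P accepts in {p2} and Q accepts in {q1, q2, q3, q4}. The reachable pairs whose P-component is accepting are (p2, q4), (p2, q1); in each of them the Q-component is accepting too, so the product for L(P) \ L(Q) (P-component accepting, Q-component rejecting) has no reachable accepting pair and the difference is empty.
Hence every string in L(P) is also in L(Q).

Yes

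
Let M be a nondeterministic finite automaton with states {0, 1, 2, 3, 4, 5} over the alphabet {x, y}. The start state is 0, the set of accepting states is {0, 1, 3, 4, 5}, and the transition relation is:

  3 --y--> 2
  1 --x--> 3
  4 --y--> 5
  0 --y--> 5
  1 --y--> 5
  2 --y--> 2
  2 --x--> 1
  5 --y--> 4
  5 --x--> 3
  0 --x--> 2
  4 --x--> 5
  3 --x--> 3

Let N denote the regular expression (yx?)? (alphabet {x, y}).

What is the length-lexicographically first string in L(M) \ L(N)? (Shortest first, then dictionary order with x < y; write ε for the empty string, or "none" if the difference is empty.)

The string xx is accepted by M but not by N.
No shorter string lies in the difference, and xx is the lexicographically first length-2 string in L(M) \ L(N).

xx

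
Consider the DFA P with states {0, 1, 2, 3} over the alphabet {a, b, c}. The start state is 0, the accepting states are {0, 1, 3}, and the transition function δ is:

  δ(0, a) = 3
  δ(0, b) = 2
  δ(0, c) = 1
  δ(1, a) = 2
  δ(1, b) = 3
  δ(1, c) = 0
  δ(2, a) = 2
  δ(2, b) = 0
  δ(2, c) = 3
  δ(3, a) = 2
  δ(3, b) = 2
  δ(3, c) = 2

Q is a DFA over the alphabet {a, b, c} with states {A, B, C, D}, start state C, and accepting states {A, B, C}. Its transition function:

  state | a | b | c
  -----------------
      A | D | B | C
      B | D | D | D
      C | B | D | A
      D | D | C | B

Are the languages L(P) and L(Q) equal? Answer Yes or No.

Exploring the product automaton P × Q from the start pair (0, C), following both machines on each input symbol, reaches 4 state pairs: (0, C), (3, B), (2, D), (1, A).
P accepts in {0, 1, 3} and Q accepts in {A, B, C}. In every reachable pair the two components are either both accepting — (0, C), (3, B), (1, A) — or both non-accepting, so no string is accepted by exactly one of the machines: L(P) \ L(Q) and L(Q) \ L(P) are both empty.
Hence every string is accepted by P iff it is accepted by Q, and the two languages coincide.

Yes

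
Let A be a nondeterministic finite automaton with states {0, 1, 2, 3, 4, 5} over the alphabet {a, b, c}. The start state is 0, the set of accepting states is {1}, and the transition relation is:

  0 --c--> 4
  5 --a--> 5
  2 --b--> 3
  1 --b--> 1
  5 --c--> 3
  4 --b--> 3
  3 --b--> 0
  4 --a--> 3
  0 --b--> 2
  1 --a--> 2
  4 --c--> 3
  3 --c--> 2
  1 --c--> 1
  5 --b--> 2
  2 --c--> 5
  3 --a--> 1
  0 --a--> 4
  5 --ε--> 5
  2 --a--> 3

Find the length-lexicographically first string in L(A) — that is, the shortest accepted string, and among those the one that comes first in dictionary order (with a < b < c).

A breadth-first search from 0 reaches an accepting state first via the path 0 → 4 → 3 → 1 on input aaa.
No string of length < 3 is accepted (BFS exhausts all shorter strings without reaching an accepting state), and aaa is the lexicographically least accepting string of length 3.

aaa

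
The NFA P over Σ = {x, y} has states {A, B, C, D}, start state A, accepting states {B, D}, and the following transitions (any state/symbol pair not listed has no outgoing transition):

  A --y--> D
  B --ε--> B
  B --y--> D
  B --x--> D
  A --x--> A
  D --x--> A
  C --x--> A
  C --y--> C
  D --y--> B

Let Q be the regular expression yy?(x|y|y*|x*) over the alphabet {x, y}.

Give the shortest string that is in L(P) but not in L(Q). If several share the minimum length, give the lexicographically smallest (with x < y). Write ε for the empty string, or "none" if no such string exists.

The string xy is accepted by P but not by Q.
No shorter string lies in the difference, and xy is the lexicographically first length-2 string in L(P) \ L(Q).

xy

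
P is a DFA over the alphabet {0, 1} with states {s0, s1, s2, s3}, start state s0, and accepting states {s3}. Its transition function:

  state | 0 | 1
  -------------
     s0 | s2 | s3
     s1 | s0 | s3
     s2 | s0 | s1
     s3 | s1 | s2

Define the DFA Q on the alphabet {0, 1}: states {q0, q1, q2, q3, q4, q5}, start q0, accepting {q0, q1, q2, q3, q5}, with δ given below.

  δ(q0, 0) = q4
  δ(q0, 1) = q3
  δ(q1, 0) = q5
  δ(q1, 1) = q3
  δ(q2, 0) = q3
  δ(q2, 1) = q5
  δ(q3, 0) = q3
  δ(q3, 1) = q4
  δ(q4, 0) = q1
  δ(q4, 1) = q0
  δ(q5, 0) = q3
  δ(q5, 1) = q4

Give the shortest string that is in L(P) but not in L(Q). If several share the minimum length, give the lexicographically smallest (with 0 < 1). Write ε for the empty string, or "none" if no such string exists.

The string 101 is accepted by P but not by Q.
No shorter string lies in the difference, and 101 is the lexicographically first length-3 string in L(P) \ L(Q).

101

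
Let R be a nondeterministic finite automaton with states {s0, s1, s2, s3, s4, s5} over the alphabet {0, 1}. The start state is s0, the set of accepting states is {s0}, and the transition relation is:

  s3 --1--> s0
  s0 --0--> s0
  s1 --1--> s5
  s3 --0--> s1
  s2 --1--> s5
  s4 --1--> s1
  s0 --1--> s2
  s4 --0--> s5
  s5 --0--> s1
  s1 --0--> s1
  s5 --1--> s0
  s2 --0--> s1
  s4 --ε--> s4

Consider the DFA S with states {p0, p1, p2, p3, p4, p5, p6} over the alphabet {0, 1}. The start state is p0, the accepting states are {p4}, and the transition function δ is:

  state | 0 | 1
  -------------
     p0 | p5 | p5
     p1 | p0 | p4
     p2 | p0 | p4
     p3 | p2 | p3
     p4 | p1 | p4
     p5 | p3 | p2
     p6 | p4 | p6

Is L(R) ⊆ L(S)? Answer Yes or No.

No

The empty string ε is in L(R) but not in L(S).
So L(R) ⊄ L(S).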